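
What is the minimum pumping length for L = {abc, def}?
p = 4

For a finite language L, the pumping lemma holds vacuously if p > max|s| for s ∈ L.

The longest string in L = {abc, def} has length 3.
If p = 4, then no string s ∈ L has |s| ≥ p, so the condition is vacuously true.

The minimum pumping length is p = 4.

Why no smaller p works: for any p ≤ 3, the longest string s ∈ L has |s| = 3 ≥ p, so it would
have to be pumpable; but pumping up (i = 2, 3, ...) produces ever longer strings, which cannot all lie in the
finite language L. So the pumping property fails for every p ≤ 3.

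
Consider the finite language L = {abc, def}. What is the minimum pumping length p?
p = 4

For a finite language L, the pumping lemma holds vacuously if p > max|s| for s ∈ L.

The longest string in L = {abc, def} has length 3.
If p = 4, then no string s ∈ L has |s| ≥ p, so the condition is vacuously true.

The minimum pumping length is p = 4.

Why no smaller p works: for any p ≤ 3, the longest string s ∈ L has |s| = 3 ≥ p, so it would
have to be pumpable; but pumping up (i = 2, 3, ...) produces ever longer strings, which cannot all lie in the
finite language L. So the pumping property fails for every p ≤ 3.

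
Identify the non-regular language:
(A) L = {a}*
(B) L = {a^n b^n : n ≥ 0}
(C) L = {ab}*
(B) {a^n b^n : n ≥ 0}

(B) L = {a^n b^n : n ≥ 0} is NOT regular.

The pumping lemma can be used to prove this:
After pumping, the number of a's and b's become unequal

The other languages are regular because they can be recognized by finite automata.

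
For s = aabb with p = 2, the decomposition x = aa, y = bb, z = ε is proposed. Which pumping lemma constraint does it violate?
Violated: |xy| ≤ p

The decomposition x = aa, y = bb, z = ε for s = aabb with p = 2
violates the constraint: |xy| ≤ p

|xy| = |aabb| = 4 > 2 = p. The decomposition puts too many characters in xy.

Pumping lemma constraints:
1. xyz = s (decomposition is valid)
2. |xy| ≤ p
3. |y| > 0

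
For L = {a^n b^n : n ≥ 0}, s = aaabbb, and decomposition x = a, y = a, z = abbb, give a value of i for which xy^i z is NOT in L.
i = 2

xy²z = a · aa · abbb = aaaabbb; aaaabbb has 4 a's and 3 b's; 4 ≠ 3, so it is not in L.
(Other choices also work, e.g. i = 0, 3; only i = 1 is guaranteed to stay in L since xy¹z = s.)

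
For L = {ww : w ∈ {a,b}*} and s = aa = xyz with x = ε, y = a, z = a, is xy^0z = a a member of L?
No

xy⁰z = ε · ε · a = a.
a has odd length 1, so it cannot be written as ww and is not in L.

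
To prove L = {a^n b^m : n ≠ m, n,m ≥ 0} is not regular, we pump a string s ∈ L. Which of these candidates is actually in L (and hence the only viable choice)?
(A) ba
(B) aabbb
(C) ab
(B) aabbb

The pumping lemma is applied to a string s that lies in L, so first check membership of each option:
- (A) ba has an a after a b, so it is not of the form a^n b^m and is not in L ✗
- (B) aabbb = a^2 b^3 with 2 ≠ 3, so it is in L ✓
- (C) ab = a^1 b^1 has n = m = 1, so it is not in L ✗

Only (B) aabbb is in L, so it is the only candidate that could play the role of s.
(In a complete proof one picks s in terms of the pumping length p so that |s| ≥ p is guaranteed; a fixed string like aabbb illustrates the shape of such an s.)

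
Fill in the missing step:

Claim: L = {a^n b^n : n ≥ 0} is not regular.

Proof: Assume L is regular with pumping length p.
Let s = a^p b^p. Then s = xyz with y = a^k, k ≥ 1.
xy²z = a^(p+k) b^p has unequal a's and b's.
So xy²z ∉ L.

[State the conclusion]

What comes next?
This contradicts the pumping lemma for regular languages,
which guarantees xy^i z ∈ L for all i ≥ 0.

Since our assumption that L is regular leads to a contradiction,
we conclude that L = {a^n b^n : n ≥ 0} is NOT regular. ∎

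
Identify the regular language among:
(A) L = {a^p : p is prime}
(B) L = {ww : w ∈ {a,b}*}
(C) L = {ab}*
(C) {ab}*

(C) L = {ab}* is regular.

This can be recognized by a finite automaton (DFA/NFA).
Regular expressions like {ab}* define regular languages.

The other choices are not regular:
- {a^p : p is prime}: After pumping, the length becomes composite
- {ww : w ∈ {a,b}*}: After pumping, the two halves no longer match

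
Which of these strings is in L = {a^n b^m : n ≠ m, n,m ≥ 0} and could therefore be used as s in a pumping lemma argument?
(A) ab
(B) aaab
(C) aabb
(B) aaab

The pumping lemma is applied to a string s that lies in L, so first check membership of each option:
- (A) ab = a^1 b^1 has n = m = 1, so it is not in L ✗
- (B) aaab = a^3 b^1 with 3 ≠ 1, so it is in L ✓
- (C) aabb = a^2 b^2 has n = m = 2, so it is not in L ✗

Only (B) aaab is in L, so it is the only candidate that could play the role of s.
(In a complete proof one picks s in terms of the pumping length p so that |s| ≥ p is guaranteed; a fixed string like aaab illustrates the shape of such an s.)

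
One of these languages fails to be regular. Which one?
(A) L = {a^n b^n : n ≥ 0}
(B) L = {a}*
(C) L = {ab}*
(A) {a^n b^n : n ≥ 0}

(A) L = {a^n b^n : n ≥ 0} is NOT regular.

The pumping lemma can be used to prove this:
After pumping, the number of a's and b's become unequal

The other languages are regular because they can be recognized by finite automata.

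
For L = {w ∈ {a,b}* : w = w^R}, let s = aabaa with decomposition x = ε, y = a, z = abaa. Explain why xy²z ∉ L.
xy²z = aaabaa ∉ L

Pumping with i = 2 replaces y = a by y² = aa:
- Original: s = xyz = aabaa; aabaa reversed is aabaa, the same string, so it is a palindrome and is in L
- Pumped: xy²z = ε · aa · abaa = aaabaa
- aaabaa reversed is aabaaa ≠ aaabaa, so it is not a palindrome and is not in L

The pumping lemma would require xy²z ∈ L, so this decomposition yields a contradiction.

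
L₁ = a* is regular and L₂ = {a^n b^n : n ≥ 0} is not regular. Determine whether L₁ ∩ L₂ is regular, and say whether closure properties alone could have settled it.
Yes — L₁ ∩ L₂ is regular.

A string of a* contains no b's, and the only string of {a^n b^n} with no b's is ε (n = 0). So L₁ ∩ L₂ = {ε}, a finite language, which is regular.

Note that the bare facts "L₁ regular, L₂ non-regular" do not settle the question by themselves: the closure of regular languages under ∪, ∩, complement and difference applies only when BOTH operands are regular. With a non-regular operand the result can come out regular or non-regular depending on the specific languages, so one has to work out L₁ ∩ L₂ for this particular pair, as above.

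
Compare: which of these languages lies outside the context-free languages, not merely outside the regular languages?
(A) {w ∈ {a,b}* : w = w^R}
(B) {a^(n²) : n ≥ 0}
(B) {a^(n²) : n ≥ 0}

(B) {a^(n²) : n ≥ 0} requires the CFL pumping lemma.

- {w ∈ {a,b}* : w = w^R} is context-free (but not regular)
  • Can be shown non-regular with the regular pumping lemma
  • After pumping, the string is no longer symmetric

- {a^(n²) : n ≥ 0} is NOT context-free
  • Requires the CFL pumping lemma to prove
  • Gaps between squares grow unboundedly

The CFL pumping lemma is "stronger" in that it can prove non-membership
in the larger class of context-free languages.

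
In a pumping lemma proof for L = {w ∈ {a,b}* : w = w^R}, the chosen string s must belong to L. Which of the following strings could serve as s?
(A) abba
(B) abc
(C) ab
(A) abba

The pumping lemma is applied to a string s that lies in L, so first check membership of each option:
- (A) abba reversed is abba, the same string, so it is a palindrome and is in L ✓
- (B) abc reversed is cba ≠ abc, so it is not a palindrome and is not in L ✗
- (C) ab reversed is ba ≠ ab, so it is not a palindrome and is not in L ✗

Only (A) abba is in L, so it is the only candidate that could play the role of s.
(In a complete proof one picks s in terms of the pumping length p so that |s| ≥ p is guaranteed; a fixed string like abba illustrates the shape of such an s.)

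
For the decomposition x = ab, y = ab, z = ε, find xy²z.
ababab

Given x = 'ab', y = 'ab', z = '' and i = 2:

xy^2z = x + y·y·...·y (2 times) + z
       = 'ab' + 'ab'^2 + ''
       = 'ab' + 'abab' + ''
       = 'ababab'

The pumped string is 'ababab' with length 6.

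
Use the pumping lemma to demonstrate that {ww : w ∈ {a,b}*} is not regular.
Assume for contradiction that L is regular, and let p ≥ 1 be the pumping length given by the pumping lemma.
Choose s = a^p b a^p b. Then s ∈ L (take w = a^p b) and |s| = 2p + 2 ≥ p.
By the pumping lemma, s = xyz for some x, y, z with |xy| ≤ p, |y| ≥ 1, and xy^i z ∈ L for every i ≥ 0.
Since |xy| ≤ p and the first p symbols of s are all a's, y = a^k for some k with 1 ≤ k ≤ p.

Take i = 2: t = xy²z = a^(p + k) b a^p b.
Suppose t = uu for some string u. The string t contains exactly two b's and ends in b, so u contains exactly one b and ends in b; hence u = a^j b for some j, and uu = a^j b a^j b. Comparing with t = a^(p + k) b a^p b forces j = p + k (first block) and j = p (second block), which is impossible since k ≥ 1. So t ∉ L.

This contradicts the pumping lemma, which requires xy^i z ∈ L for all i ≥ 0.
Hence L = {ww : w ∈ {a,b}*} is not regular. ∎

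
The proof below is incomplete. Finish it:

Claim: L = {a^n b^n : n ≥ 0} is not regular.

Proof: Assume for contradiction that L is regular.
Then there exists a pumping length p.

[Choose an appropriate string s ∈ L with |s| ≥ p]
s = a^p b^p

This string is in L (has equal a's and b's) and has length 2p ≥ p.
Any decomposition xyz with |xy| ≤ p means y consists only of a's,
so pumping will unbalance the counts.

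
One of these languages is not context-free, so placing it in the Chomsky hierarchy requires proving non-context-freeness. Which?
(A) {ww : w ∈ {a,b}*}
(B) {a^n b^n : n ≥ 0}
(A) {ww : w ∈ {a,b}*}

(A) {ww : w ∈ {a,b}*} requires the CFL pumping lemma.

- {a^n b^n : n ≥ 0} is context-free (but not regular)
  • Can be shown non-regular with the regular pumping lemma
  • After pumping, the number of a's and b's become unequal

- {ww : w ∈ {a,b}*} is NOT context-free
  • Requires the CFL pumping lemma to prove
  • Even a PDA cannot compare two arbitrary halves symbol by symbol; CFL pumping on a^p b^p a^p b^p fails

The CFL pumping lemma is "stronger" in that it can prove non-membership
in the larger class of context-free languages.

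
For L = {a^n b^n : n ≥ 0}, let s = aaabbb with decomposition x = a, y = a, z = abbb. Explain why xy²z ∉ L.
xy²z = aaaabbb ∉ L

Pumping with i = 2 replaces y = a by y² = aa:
- Original: s = xyz = aaabbb; aaabbb = a^3 b^3 has equal counts (3 = 3), so it is in L
- Pumped: xy²z = a · aa · abbb = aaaabbb
- aaaabbb has 4 a's and 3 b's; 4 ≠ 3, so it is not in L

The pumping lemma would require xy²z ∈ L, so this decomposition yields a contradiction.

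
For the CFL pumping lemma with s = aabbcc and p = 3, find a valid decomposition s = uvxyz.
u='aa', v='b', x='b', y='c', z='c'

For s = aabbcc with pumping length p = 3:

One valid decomposition:
- u = 'aa'
- v = 'b'
- x = 'b'
- y = 'c'
- z = 'c'

Verification:
- uvxyz = 'aa' + 'b' + 'b' + 'c' + 'c' = aabbcc ✓
- |vxy| = |'bbc'| = 3 ≤ 3 ✓
- |vy| = |'bc'| = 2 > 0 ✓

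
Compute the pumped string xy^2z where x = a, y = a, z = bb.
aaabb

Given x = 'a', y = 'a', z = 'bb' and i = 2:

xy^2z = x + y·y·...·y (2 times) + z
       = 'a' + 'a'^2 + 'bb'
       = 'a' + 'aa' + 'bb'
       = 'aaabb'

The pumped string is 'aaabb' with length 5.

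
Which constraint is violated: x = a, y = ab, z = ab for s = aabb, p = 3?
Violated: xyz = s

The decomposition x = a, y = ab, z = ab for s = aabb with p = 3
violates the constraint: xyz = s

xyz = 'a' + 'ab' + 'ab' = 'aabab' ≠ 'aabb' = s. The decomposition doesn't reconstruct s.

Pumping lemma constraints:
1. xyz = s (decomposition is valid)
2. |xy| ≤ p
3. |y| > 0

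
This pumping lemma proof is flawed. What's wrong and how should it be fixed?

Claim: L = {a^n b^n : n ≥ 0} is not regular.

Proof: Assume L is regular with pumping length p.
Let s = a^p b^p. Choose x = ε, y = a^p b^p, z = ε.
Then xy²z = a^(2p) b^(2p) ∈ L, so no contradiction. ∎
Error: The decomposition violates |xy| ≤ p. With y = a^p b^p, |xy| = |y| = 2p > p. (The proof also miscomputes xy²z, which would be a^p b^p a^p b^p rather than a^(2p) b^(2p), and it wrongly treats one harmless decomposition as settling the matter — the prover does not get to choose the decomposition.)

Correction: The pumping lemma requires |xy| ≤ p, and the argument must handle every decomposition satisfying |xy| ≤ p, |y| ≥ 1. Since s starts with p a's, any such y consists only of a's, say y = a^k with k ≥ 1. Then xy²z = a^(p+k) b^p has unequal numbers of a's and b's, so xy²z ∉ L — the required contradiction.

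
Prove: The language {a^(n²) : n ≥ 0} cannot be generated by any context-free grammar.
Assume for contradiction that L is context-free, and let p ≥ 1 be the pumping length given by the pumping lemma for CFLs.
Choose s = a^(p²). Then s ∈ L and |s| = p² ≥ p.
By the CFL pumping lemma, s = uvxyz for some u, v, x, y, z with |vxy| ≤ p, |vy| ≥ 1, and uv^i xy^i z ∈ L for every i ≥ 0.
All symbols are a's, so only lengths matter: let k = |vy|, with 1 ≤ k ≤ |vxy| ≤ p.

Take i = 2: |uv²xy²z| = p² + k, and p² < p² + k ≤ p² + p < (p + 1)².
So the length lies strictly between consecutive squares and is not a perfect square; uv²xy²z ∉ L.

This contradicts the CFL pumping lemma, which requires uv^i xy^i z ∈ L for all i ≥ 0.
Hence L = {a^(n²) : n ≥ 0} is not context-free. ∎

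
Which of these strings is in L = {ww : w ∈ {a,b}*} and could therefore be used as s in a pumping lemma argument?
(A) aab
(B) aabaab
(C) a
(B) aabaab

The pumping lemma is applied to a string s that lies in L, so first check membership of each option:
- (A) aab has odd length 3, so it cannot be written as ww and is not in L ✗
- (B) aabaab splits into halves aab · aab, which are equal, so it is in L (w = aab) ✓
- (C) a has odd length 1, so it cannot be written as ww and is not in L ✗

Only (B) aabaab is in L, so it is the only candidate that could play the role of s.
(In a complete proof one picks s in terms of the pumping length p so that |s| ≥ p is guaranteed; a fixed string like aabaab illustrates the shape of such an s.)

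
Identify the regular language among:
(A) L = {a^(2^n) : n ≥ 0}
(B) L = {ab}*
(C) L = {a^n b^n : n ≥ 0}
(B) {ab}*

(B) L = {ab}* is regular.

This can be recognized by a finite automaton (DFA/NFA).
Regular expressions like {ab}* define regular languages.

The other choices are not regular:
- {a^n b^n : n ≥ 0}: After pumping, the number of a's and b's become unequal
- {a^(2^n) : n ≥ 0}: After pumping, length is no longer a power of 2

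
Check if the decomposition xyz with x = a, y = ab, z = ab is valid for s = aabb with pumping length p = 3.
Violated: xyz = s

The decomposition x = a, y = ab, z = ab for s = aabb with p = 3
violates the constraint: xyz = s

xyz = 'a' + 'ab' + 'ab' = 'aabab' ≠ 'aabb' = s. The decomposition doesn't reconstruct s.

Pumping lemma constraints:
1. xyz = s (decomposition is valid)
2. |xy| ≤ p
3. |y| > 0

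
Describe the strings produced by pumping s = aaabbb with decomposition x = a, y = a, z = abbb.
{xy^i z : i ≥ 0} = {a^(2+i) b^3 : i ≥ 0} = {aabbb, aaabbb, aaaabbb, ...}

With x = a, y = a, z = abbb: Starting with aaabbb and pumping the second 'a', we get strings with 2+i a's followed by 3 b's for i = 0, 1, 2, ...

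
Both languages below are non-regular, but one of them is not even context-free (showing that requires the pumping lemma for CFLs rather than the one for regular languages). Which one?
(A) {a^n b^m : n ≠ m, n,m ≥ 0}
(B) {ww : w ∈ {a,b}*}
(B) {ww : w ∈ {a,b}*}

(B) {ww : w ∈ {a,b}*} requires the CFL pumping lemma.

- {a^n b^m : n ≠ m, n,m ≥ 0} is context-free (but not regular)
  • Can be shown non-regular with the regular pumping lemma
  • After pumping a's, we can make n = m

- {ww : w ∈ {a,b}*} is NOT context-free
  • Requires the CFL pumping lemma to prove
  • Even a PDA cannot compare two arbitrary halves symbol by symbol; CFL pumping on a^p b^p a^p b^p fails

The CFL pumping lemma is "stronger" in that it can prove non-membership
in the larger class of context-free languages.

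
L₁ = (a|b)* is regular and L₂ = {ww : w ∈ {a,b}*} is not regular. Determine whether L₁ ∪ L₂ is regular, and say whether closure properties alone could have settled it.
Yes — L₁ ∪ L₂ is regular.

{ww} ⊆ (a|b)*, so L₁ ∪ L₂ = (a|b)*, which is regular.

Note that the bare facts "L₁ regular, L₂ non-regular" do not settle the question by themselves: the closure of regular languages under ∪, ∩, complement and difference applies only when BOTH operands are regular. With a non-regular operand the result can come out regular or non-regular depending on the specific languages, so one has to work out L₁ ∪ L₂ for this particular pair, as above.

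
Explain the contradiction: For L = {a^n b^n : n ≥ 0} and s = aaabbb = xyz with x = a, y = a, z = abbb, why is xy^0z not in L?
xy⁰z = aabbb ∉ L

Pumping with i = 0 replaces y = a by y⁰ = ε:
- Original: s = xyz = aaabbb; aaabbb = a^3 b^3 has equal counts (3 = 3), so it is in L
- Pumped: xy⁰z = a · ε · abbb = aabbb
- aabbb has 2 a's and 3 b's; 2 ≠ 3, so it is not in L

The pumping lemma would require xy⁰z ∈ L, so this decomposition yields a contradiction.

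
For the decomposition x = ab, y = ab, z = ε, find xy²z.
ababab

Given x = 'ab', y = 'ab', z = '' and i = 2:

xy^2z = x + y·y·...·y (2 times) + z
       = 'ab' + 'ab'^2 + ''
       = 'ab' + 'abab' + ''
       = 'ababab'

The pumped string is 'ababab' with length 6.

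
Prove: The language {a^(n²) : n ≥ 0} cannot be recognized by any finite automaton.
Assume for contradiction that L is regular, and let p ≥ 1 be the pumping length given by the pumping lemma.
Choose s = a^(p²). Then s ∈ L and |s| = p² ≥ p.
By the pumping lemma, s = xyz for some x, y, z with |xy| ≤ p, |y| ≥ 1, and xy^i z ∈ L for every i ≥ 0.
Here y = a^k for some k with 1 ≤ k ≤ |xy| ≤ p.

Take i = 2: |xy²z| = p² + k.
Now p² < p² + k ≤ p² + p < p² + 2p + 1 = (p + 1)².
So |xy²z| lies strictly between the consecutive squares p² and (p + 1)², hence is not a perfect square, and xy²z ∉ L.

This contradicts the pumping lemma, which requires xy^i z ∈ L for all i ≥ 0.
Hence L = {a^(n²) : n ≥ 0} is not regular. ∎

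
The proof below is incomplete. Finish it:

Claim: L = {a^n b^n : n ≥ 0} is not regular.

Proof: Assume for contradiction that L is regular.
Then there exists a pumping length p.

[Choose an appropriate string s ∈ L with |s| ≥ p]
s = a^p b^p

This string is in L (has equal a's and b's) and has length 2p ≥ p.
Any decomposition xyz with |xy| ≤ p means y consists only of a's,
so pumping will unbalance the counts.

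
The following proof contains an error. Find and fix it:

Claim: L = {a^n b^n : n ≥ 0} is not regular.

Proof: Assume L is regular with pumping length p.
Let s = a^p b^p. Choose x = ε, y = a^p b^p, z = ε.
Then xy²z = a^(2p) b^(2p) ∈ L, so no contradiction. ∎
Error: The decomposition violates |xy| ≤ p. With y = a^p b^p, |xy| = |y| = 2p > p. (The proof also miscomputes xy²z, which would be a^p b^p a^p b^p rather than a^(2p) b^(2p), and it wrongly treats one harmless decomposition as settling the matter — the prover does not get to choose the decomposition.)

Correction: The pumping lemma requires |xy| ≤ p, and the argument must handle every decomposition satisfying |xy| ≤ p, |y| ≥ 1. Since s starts with p a's, any such y consists only of a's, say y = a^k with k ≥ 1. Then xy²z = a^(p+k) b^p has unequal numbers of a's and b's, so xy²z ∉ L — the required contradiction.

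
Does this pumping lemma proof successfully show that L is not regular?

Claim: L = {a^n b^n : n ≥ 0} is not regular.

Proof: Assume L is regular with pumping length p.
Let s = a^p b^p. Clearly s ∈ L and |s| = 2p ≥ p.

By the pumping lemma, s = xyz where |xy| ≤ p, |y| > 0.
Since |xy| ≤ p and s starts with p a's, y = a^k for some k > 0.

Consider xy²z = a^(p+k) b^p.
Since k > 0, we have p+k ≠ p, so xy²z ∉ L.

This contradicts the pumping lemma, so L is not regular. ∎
The proof is correct.

This proof is valid because:
1. The string s = a^p b^p is correctly in L
2. The decomposition analysis is correct: y must consist only of a's
3. The contradiction is valid: pumping increases a's but not b's
4. The conclusion follows logically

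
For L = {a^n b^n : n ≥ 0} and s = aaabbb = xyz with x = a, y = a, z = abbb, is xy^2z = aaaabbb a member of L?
No

xy²z = a · aa · abbb = aaaabbb.
aaaabbb has 4 a's and 3 b's; 4 ≠ 3, so it is not in L.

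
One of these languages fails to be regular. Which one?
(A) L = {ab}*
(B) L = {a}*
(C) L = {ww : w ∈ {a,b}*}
(C) {ww : w ∈ {a,b}*}

(C) L = {ww : w ∈ {a,b}*} is NOT regular.

The pumping lemma can be used to prove this:
After pumping, the two halves no longer match

The other languages are regular because they can be recognized by finite automata.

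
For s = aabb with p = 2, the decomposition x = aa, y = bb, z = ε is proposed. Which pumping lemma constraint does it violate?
Violated: |xy| ≤ p

The decomposition x = aa, y = bb, z = ε for s = aabb with p = 2
violates the constraint: |xy| ≤ p

|xy| = |aabb| = 4 > 2 = p. The decomposition puts too many characters in xy.

Pumping lemma constraints:
1. xyz = s (decomposition is valid)
2. |xy| ≤ p
3. |y| > 0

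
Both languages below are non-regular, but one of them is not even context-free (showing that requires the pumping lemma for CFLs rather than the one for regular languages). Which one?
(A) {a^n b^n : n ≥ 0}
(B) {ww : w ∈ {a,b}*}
(B) {ww : w ∈ {a,b}*}

(B) {ww : w ∈ {a,b}*} requires the CFL pumping lemma.

- {a^n b^n : n ≥ 0} is context-free (but not regular)
  • Can be shown non-regular with the regular pumping lemma
  • After pumping, the number of a's and b's become unequal

- {ww : w ∈ {a,b}*} is NOT context-free
  • Requires the CFL pumping lemma to prove
  • Cannot verify equality of two arbitrary substrings

The CFL pumping lemma is "stronger" in that it can prove non-membership
in the larger class of context-free languages.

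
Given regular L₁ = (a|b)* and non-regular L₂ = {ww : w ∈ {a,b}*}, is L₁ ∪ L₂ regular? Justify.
Yes — L₁ ∪ L₂ is regular.

{ww} ⊆ (a|b)*, so L₁ ∪ L₂ = (a|b)*, which is regular.

Note that the bare facts "L₁ regular, L₂ non-regular" do not settle the question by themselves: the closure of regular languages under ∪, ∩, complement and difference applies only when BOTH operands are regular. With a non-regular operand the result can come out regular or non-regular depending on the specific languages, so one has to work out L₁ ∪ L₂ for this particular pair, as above.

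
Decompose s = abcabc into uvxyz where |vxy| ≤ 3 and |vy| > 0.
u='ab', v='c', x='a', y='b', z='c'

For s = abcabc with pumping length p = 3:

One valid decomposition:
- u = 'ab'
- v = 'c'
- x = 'a'
- y = 'b'
- z = 'c'

Verification:
- uvxyz = 'ab' + 'c' + 'a' + 'b' + 'c' = abcabc ✓
- |vxy| = |'cab'| = 3 ≤ 3 ✓
- |vy| = |'cb'| = 2 > 0 ✓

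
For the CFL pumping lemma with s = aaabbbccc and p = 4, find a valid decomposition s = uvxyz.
u='aa', v='a', x='bb', y='b', z='ccc'

For s = aaabbbccc with pumping length p = 4:

One valid decomposition:
- u = 'aa'
- v = 'a'
- x = 'bb'
- y = 'b'
- z = 'ccc'

Verification:
- uvxyz = 'aa' + 'a' + 'bb' + 'b' + 'ccc' = aaabbbccc ✓
- |vxy| = |'abbb'| = 4 ≤ 4 ✓
- |vy| = |'ab'| = 2 > 0 ✓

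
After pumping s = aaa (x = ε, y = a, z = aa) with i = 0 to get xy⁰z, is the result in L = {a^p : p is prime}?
Yes

xy⁰z = ε · ε · aa = aa.
aa has length 2, which is prime, so it is in L.
(A single pumped string landing in L is not a contradiction by itself; a non-regularity proof needs some i for which xy^i z ∉ L, for every admissible decomposition.)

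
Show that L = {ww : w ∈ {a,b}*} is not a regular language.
Assume for contradiction that L is regular, and let p ≥ 1 be the pumping length given by the pumping lemma.
Choose s = a^p b a^p b. Then s ∈ L (take w = a^p b) and |s| = 2p + 2 ≥ p.
By the pumping lemma, s = xyz for some x, y, z with |xy| ≤ p, |y| ≥ 1, and xy^i z ∈ L for every i ≥ 0.
Since |xy| ≤ p and the first p symbols of s are all a's, y = a^k for some k with 1 ≤ k ≤ p.

Take i = 2: t = xy²z = a^(p + k) b a^p b.
Suppose t = uu for some string u. The string t contains exactly two b's and ends in b, so u contains exactly one b and ends in b; hence u = a^j b for some j, and uu = a^j b a^j b. Comparing with t = a^(p + k) b a^p b forces j = p + k (first block) and j = p (second block), which is impossible since k ≥ 1. So t ∉ L.

This contradicts the pumping lemma, which requires xy^i z ∈ L for all i ≥ 0.
Hence L = {ww : w ∈ {a,b}*} is not regular. ∎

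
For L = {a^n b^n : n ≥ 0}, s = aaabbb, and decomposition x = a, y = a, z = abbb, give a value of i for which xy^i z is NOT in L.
i = 0

xy⁰z = a · ε · abbb = aabbb; aabbb has 2 a's and 3 b's; 2 ≠ 3, so it is not in L.
(Other choices also work, e.g. i = 2, 3; only i = 1 is guaranteed to stay in L since xy¹z = s.)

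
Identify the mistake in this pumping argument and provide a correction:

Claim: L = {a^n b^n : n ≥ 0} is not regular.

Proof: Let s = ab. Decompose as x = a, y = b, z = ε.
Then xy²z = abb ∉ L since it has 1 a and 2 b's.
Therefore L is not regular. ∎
Error: The string s = ab might be shorter than the pumping length p.

Correction: Choose s = a^p b^p to ensure |s| ≥ p. Also, the decomposition is wrong: with |xy| ≤ p, y cannot include b's when s starts with p a's.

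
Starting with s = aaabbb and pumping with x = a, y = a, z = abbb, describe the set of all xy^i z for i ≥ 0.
{xy^i z : i ≥ 0} = {a^(2+i) b^3 : i ≥ 0} = {aabbb, aaabbb, aaaabbb, ...}

With x = a, y = a, z = abbb: Starting with aaabbb and pumping the second 'a', we get strings with 2+i a's followed by 3 b's for i = 0, 1, 2, ...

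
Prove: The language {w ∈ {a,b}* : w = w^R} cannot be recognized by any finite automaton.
Assume for contradiction that L is regular, and let p ≥ 1 be the pumping length given by the pumping lemma.
Choose s = a^p b a^p. Then s ∈ L (it reads the same in both directions) and |s| = 2p + 1 ≥ p.
By the pumping lemma, s = xyz for some x, y, z with |xy| ≤ p, |y| ≥ 1, and xy^i z ∈ L for every i ≥ 0.
Since |xy| ≤ p and the first p symbols of s are all a's, y = a^k for some k with 1 ≤ k ≤ p.

Take i = 2: xy²z = a^(p + k) b a^p.
Its reversal is a^p b a^(p + k). These differ because the block of a's before the unique b has length p + k in one and p in the other, and p + k ≠ p since k ≥ 1. So xy²z is not a palindrome, i.e. xy²z ∉ L.

This contradicts the pumping lemma, which requires xy^i z ∈ L for all i ≥ 0.
Hence L = {w ∈ {a,b}* : w = w^R} is not regular. ∎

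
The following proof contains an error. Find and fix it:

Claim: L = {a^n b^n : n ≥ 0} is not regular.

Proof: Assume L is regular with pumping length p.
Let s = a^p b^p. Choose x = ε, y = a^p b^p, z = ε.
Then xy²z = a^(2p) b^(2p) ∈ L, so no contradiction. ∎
Error: The decomposition violates |xy| ≤ p. With y = a^p b^p, |xy| = |y| = 2p > p. (The proof also miscomputes xy²z, which would be a^p b^p a^p b^p rather than a^(2p) b^(2p), and it wrongly treats one harmless decomposition as settling the matter — the prover does not get to choose the decomposition.)

Correction: The pumping lemma requires |xy| ≤ p, and the argument must handle every decomposition satisfying |xy| ≤ p, |y| ≥ 1. Since s starts with p a's, any such y consists only of a's, say y = a^k with k ≥ 1. Then xy²z = a^(p+k) b^p has unequal numbers of a's and b's, so xy²z ∉ L — the required contradiction.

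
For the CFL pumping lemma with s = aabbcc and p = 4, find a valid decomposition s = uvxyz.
u='a', v='a', x='bb', y='c', z='c'

For s = aabbcc with pumping length p = 4:

One valid decomposition:
- u = 'a'
- v = 'a'
- x = 'bb'
- y = 'c'
- z = 'c'

Verification:
- uvxyz = 'a' + 'a' + 'bb' + 'c' + 'c' = aabbcc ✓
- |vxy| = |'abbc'| = 4 ≤ 4 ✓
- |vy| = |'ac'| = 2 > 0 ✓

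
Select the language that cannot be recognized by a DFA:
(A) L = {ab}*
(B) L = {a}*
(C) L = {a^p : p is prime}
(C) {a^p : p is prime}

(C) L = {a^p : p is prime} is NOT regular.

The pumping lemma can be used to prove this:
After pumping, the length becomes composite

The other languages are regular because they can be recognized by finite automata.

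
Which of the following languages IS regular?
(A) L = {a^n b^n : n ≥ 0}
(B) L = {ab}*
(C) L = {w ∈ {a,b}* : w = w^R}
(B) {ab}*

(B) L = {ab}* is regular.

This can be recognized by a finite automaton (DFA/NFA).
Regular expressions like {ab}* define regular languages.

The other choices are not regular:
- {w ∈ {a,b}* : w = w^R}: After pumping, the string is no longer symmetric
- {a^n b^n : n ≥ 0}: After pumping, the number of a's and b's become unequal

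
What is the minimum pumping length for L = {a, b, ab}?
p = 3

For a finite language L, the pumping lemma holds vacuously if p > max|s| for s ∈ L.

The longest string in L = {a, b, ab} has length 2.
If p = 3, then no string s ∈ L has |s| ≥ p, so the condition is vacuously true.

The minimum pumping length is p = 3.

Why no smaller p works: for any p ≤ 2, the longest string s ∈ L has |s| = 2 ≥ p, so it would
have to be pumpable; but pumping up (i = 2, 3, ...) produces ever longer strings, which cannot all lie in the
finite language L. So the pumping property fails for every p ≤ 2.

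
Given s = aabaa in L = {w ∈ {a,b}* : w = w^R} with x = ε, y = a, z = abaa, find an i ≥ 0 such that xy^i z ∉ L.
i = 2

xy²z = ε · aa · abaa = aaabaa; aaabaa reversed is aabaaa ≠ aaabaa, so it is not a palindrome and is not in L.
(Other choices also work, e.g. i = 0, 3; only i = 1 is guaranteed to stay in L since xy¹z = s.)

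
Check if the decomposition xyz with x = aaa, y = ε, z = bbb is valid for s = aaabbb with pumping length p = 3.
Violated: |y| > 0

The decomposition x = aaa, y = ε, z = bbb for s = aaabbb with p = 3
violates the constraint: |y| > 0

|y| = 0, but the pumping lemma requires |y| > 0 (y must be non-empty).

Pumping lemma constraints:
1. xyz = s (decomposition is valid)
2. |xy| ≤ p
3. |y| > 0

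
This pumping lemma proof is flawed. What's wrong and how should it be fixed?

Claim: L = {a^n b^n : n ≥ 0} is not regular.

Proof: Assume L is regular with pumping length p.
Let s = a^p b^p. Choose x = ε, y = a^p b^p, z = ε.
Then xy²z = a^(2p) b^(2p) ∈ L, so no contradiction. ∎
Error: The decomposition violates |xy| ≤ p. With y = a^p b^p, |xy| = |y| = 2p > p. (The proof also miscomputes xy²z, which would be a^p b^p a^p b^p rather than a^(2p) b^(2p), and it wrongly treats one harmless decomposition as settling the matter — the prover does not get to choose the decomposition.)

Correction: The pumping lemma requires |xy| ≤ p, and the argument must handle every decomposition satisfying |xy| ≤ p, |y| ≥ 1. Since s starts with p a's, any such y consists only of a's, say y = a^k with k ≥ 1. Then xy²z = a^(p+k) b^p has unequal numbers of a's and b's, so xy²z ∉ L — the required contradiction.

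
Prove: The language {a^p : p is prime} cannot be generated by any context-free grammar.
Assume for contradiction that L is context-free, and let p ≥ 1 be the pumping length given by the pumping lemma for CFLs.
Choose a prime q with q ≥ p and let s = a^q. Then s ∈ L and |s| = q ≥ p.
By the CFL pumping lemma, s = uvxyz for some u, v, x, y, z with |vxy| ≤ p, |vy| ≥ 1, and uv^i xy^i z ∈ L for every i ≥ 0.
All symbols are a's, so only lengths matter: let k = |vy|, with 1 ≤ k ≤ p. Then |uv^i xy^i z| = q + (i − 1)k.

Take i = q + 1: the length is q + qk = q(k + 1).
Both factors satisfy q ≥ 2 and k + 1 ≥ 2, so q(k + 1) is composite and uv^(q+1) xy^(q+1) z ∉ L.

This contradicts the CFL pumping lemma, which requires uv^i xy^i z ∈ L for all i ≥ 0.
Hence L = {a^p : p is prime} is not context-free. ∎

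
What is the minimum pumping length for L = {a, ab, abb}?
p = 4

For a finite language L, the pumping lemma holds vacuously if p > max|s| for s ∈ L.

The longest string in L = {a, ab, abb} has length 3.
If p = 4, then no string s ∈ L has |s| ≥ p, so the condition is vacuously true.

The minimum pumping length is p = 4.

Why no smaller p works: for any p ≤ 3, the longest string s ∈ L has |s| = 3 ≥ p, so it would
have to be pumpable; but pumping up (i = 2, 3, ...) produces ever longer strings, which cannot all lie in the
finite language L. So the pumping property fails for every p ≤ 3.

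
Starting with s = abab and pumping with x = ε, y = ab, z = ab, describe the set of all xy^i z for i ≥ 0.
{xy^i z : i ≥ 0} = {(ab)^(i+1) : i ≥ 0} = {ab, abab, ababab, ...}

With x = ε, y = ab, z = ab: Pumping 'ab' gives strings of alternating a's and b's.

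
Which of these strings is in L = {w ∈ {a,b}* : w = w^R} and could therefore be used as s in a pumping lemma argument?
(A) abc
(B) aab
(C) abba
(C) abba

The pumping lemma is applied to a string s that lies in L, so first check membership of each option:
- (A) abc reversed is cba ≠ abc, so it is not a palindrome and is not in L ✗
- (B) aab reversed is baa ≠ aab, so it is not a palindrome and is not in L ✗
- (C) abba reversed is abba, the same string, so it is a palindrome and is in L ✓

Only (C) abba is in L, so it is the only candidate that could play the role of s.
(In a complete proof one picks s in terms of the pumping length p so that |s| ≥ p is guaranteed; a fixed string like abba illustrates the shape of such an s.)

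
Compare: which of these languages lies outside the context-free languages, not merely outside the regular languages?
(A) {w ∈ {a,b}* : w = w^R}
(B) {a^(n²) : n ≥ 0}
(B) {a^(n²) : n ≥ 0}

(B) {a^(n²) : n ≥ 0} requires the CFL pumping lemma.

- {w ∈ {a,b}* : w = w^R} is context-free (but not regular)
  • Can be shown non-regular with the regular pumping lemma
  • After pumping, the string is no longer symmetric

- {a^(n²) : n ≥ 0} is NOT context-free
  • Requires the CFL pumping lemma to prove
  • Gaps between squares grow unboundedly

The CFL pumping lemma is "stronger" in that it can prove non-membership
in the larger class of context-free languages.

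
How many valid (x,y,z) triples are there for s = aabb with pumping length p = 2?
3

For s = 'aabb' with pumping length p = 2:

Constraints: |xy| ≤ 2, |y| > 0

Valid decompositions (|xy| ≤ p, |y| ≥ 1):
  • x='', y='a', z='abb'
  • x='a', y='a', z='bb'
  • x='', y='aa', z='bb'

Total count: 3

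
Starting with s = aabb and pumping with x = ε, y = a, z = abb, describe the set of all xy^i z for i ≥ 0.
{xy^i z : i ≥ 0} = {a^(i+1) b^2 : i ≥ 0} = {abb, aabb, aaabb, ...}

With x = ε, y = a, z = abb: Starting with aabb and pumping the first 'a' (z = abb keeps the second 'a'), we get strings with i+1 a's followed by 2 b's for i = 0, 1, 2, ...; note bb is not produced because z always contributes one a.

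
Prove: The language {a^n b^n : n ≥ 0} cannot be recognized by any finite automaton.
Assume for contradiction that L is regular, and let p ≥ 1 be the pumping length given by the pumping lemma.
Choose s = a^p b^p. Then s ∈ L and |s| = 2p ≥ p.
By the pumping lemma, s = xyz for some x, y, z with |xy| ≤ p, |y| ≥ 1, and xy^i z ∈ L for every i ≥ 0.
Since |xy| ≤ p and the first p symbols of s are all a's, we must have y = a^k for some k with 1 ≤ k ≤ p.

Take i = 0: xy⁰z = a^(p − k) b^p.
This string has p − k a's but p b's, and p − k < p because k ≥ 1. So xy⁰z ∉ L.

This contradicts the pumping lemma, which requires xy^i z ∈ L for all i ≥ 0.
Hence L = {a^n b^n : n ≥ 0} is not regular. ∎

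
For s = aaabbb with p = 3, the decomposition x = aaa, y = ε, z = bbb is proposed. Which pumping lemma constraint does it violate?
Violated: |y| > 0

The decomposition x = aaa, y = ε, z = bbb for s = aaabbb with p = 3
violates the constraint: |y| > 0

|y| = 0, but the pumping lemma requires |y| > 0 (y must be non-empty).

Pumping lemma constraints:
1. xyz = s (decomposition is valid)
2. |xy| ≤ p
3. |y| > 0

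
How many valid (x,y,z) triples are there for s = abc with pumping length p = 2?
3

For s = 'abc' with pumping length p = 2:

Constraints: |xy| ≤ 2, |y| > 0

Valid decompositions (|xy| ≤ p, |y| ≥ 1):
  • x='', y='a', z='bc'
  • x='a', y='b', z='c'
  • x='', y='ab', z='c'

Total count: 3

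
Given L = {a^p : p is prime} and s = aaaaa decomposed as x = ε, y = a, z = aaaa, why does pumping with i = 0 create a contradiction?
xy⁰z = aaaa ∉ L

Pumping with i = 0 replaces y = a by y⁰ = ε:
- Original: s = xyz = aaaaa; aaaaa has length 5, which is prime, so it is in L
- Pumped: xy⁰z = ε · ε · aaaa = aaaa
- aaaa has length 4 = 2 × 2, which is not prime, so it is not in L

The pumping lemma would require xy⁰z ∈ L, so this decomposition yields a contradiction.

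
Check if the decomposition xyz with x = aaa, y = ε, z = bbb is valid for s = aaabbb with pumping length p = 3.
Violated: |y| > 0

The decomposition x = aaa, y = ε, z = bbb for s = aaabbb with p = 3
violates the constraint: |y| > 0

|y| = 0, but the pumping lemma requires |y| > 0 (y must be non-empty).

Pumping lemma constraints:
1. xyz = s (decomposition is valid)
2. |xy| ≤ p
3. |y| > 0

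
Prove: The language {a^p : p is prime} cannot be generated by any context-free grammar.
Assume for contradiction that L is context-free, and let p ≥ 1 be the pumping length given by the pumping lemma for CFLs.
Choose a prime q with q ≥ p and let s = a^q. Then s ∈ L and |s| = q ≥ p.
By the CFL pumping lemma, s = uvxyz for some u, v, x, y, z with |vxy| ≤ p, |vy| ≥ 1, and uv^i xy^i z ∈ L for every i ≥ 0.
All symbols are a's, so only lengths matter: let k = |vy|, with 1 ≤ k ≤ p. Then |uv^i xy^i z| = q + (i − 1)k.

Take i = q + 1: the length is q + qk = q(k + 1).
Both factors satisfy q ≥ 2 and k + 1 ≥ 2, so q(k + 1) is composite and uv^(q+1) xy^(q+1) z ∉ L.

This contradicts the CFL pumping lemma, which requires uv^i xy^i z ∈ L for all i ≥ 0.
Hence L = {a^p : p is prime} is not context-free. ∎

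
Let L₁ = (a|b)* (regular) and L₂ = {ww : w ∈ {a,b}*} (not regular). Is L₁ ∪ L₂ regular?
Yes — L₁ ∪ L₂ is regular.

{ww} ⊆ (a|b)*, so L₁ ∪ L₂ = (a|b)*, which is regular.

Note that the bare facts "L₁ regular, L₂ non-regular" do not settle the question by themselves: the closure of regular languages under ∪, ∩, complement and difference applies only when BOTH operands are regular. With a non-regular operand the result can come out regular or non-regular depending on the specific languages, so one has to work out L₁ ∪ L₂ for this particular pair, as above.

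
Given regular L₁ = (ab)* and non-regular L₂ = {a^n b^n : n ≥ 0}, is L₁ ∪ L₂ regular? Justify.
No — L₁ ∪ L₂ is not regular.

Let U = (ab)* ∪ {a^n b^n}. If U were regular, then U ∩ aa*bb* would be regular (closure under intersection with a regular language). But (ab)* ∩ aa*bb* = {ab} and {a^n b^n} ∩ aa*bb* = {a^n b^n : n ≥ 1}, so U ∩ aa*bb* = {a^n b^n : n ≥ 1}, which is not regular. Hence U is not regular.

Note that the bare facts "L₁ regular, L₂ non-regular" do not settle the question by themselves: the closure of regular languages under ∪, ∩, complement and difference applies only when BOTH operands are regular. With a non-regular operand the result can come out regular or non-regular depending on the specific languages, so one has to work out L₁ ∪ L₂ for this particular pair, as above.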